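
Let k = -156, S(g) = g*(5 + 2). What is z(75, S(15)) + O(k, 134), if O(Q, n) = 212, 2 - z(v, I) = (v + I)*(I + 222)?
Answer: -58646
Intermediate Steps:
S(g) = 7*g (S(g) = g*7 = 7*g)
z(v, I) = 2 - (222 + I)*(I + v) (z(v, I) = 2 - (v + I)*(I + 222) = 2 - (I + v)*(222 + I) = 2 - (222 + I)*(I + v))
z(75, S(15)) + O(k, 134) = (2 - (7*15)² - 1554*15 - 222*75 - 1*7*15*75) + 212 = (2 - 1*105² - 222*105 - 16650 - 1*105*75) + 212 = (2 - 1*11025 - 23310 - 16650 - 7875) + 212 = (2 - 11025 - 23310 - 16650 - 7875) + 212 = -58858 + 212 = -58646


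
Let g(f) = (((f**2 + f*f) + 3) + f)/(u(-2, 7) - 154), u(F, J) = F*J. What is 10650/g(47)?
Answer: -447300/1117 ≈ -400.45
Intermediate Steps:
g(f) = -1/56 - f**2/84 - f/168 (g(f) = (((f**2 + f*f) + 3) + f)/(-2*7 - 154) = (((f**2 + f**2) + 3) + f)/(-14 - 154) = ((2*f**2 + 3) + f)/(-168) = ((3 + 2*f**2) + f)*(-1/168) = (3 + f + 2*f**2)*(-1/168) = -1/56 - f**2/84 - f/168)
10650/g(47) = 10650/(-1/56 - 1/84*47**2 - 1/168*47) = 10650/(-1/56 - 1/84*2209 - 47/168) = 10650/(-1/56 - 2209/84 - 47/168) = 10650/(-1117/42) = 10650*(-42/1117) = -447300/1117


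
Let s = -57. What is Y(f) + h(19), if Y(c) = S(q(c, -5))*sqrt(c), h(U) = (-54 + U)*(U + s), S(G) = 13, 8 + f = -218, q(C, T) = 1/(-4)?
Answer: 1330 + 13*I*sqrt(226) ≈ 1330.0 + 195.43*I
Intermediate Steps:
q(C, T) = -1/4
f = -226 (f = -8 - 218 = -226)
h(U) = (-57 + U)*(-54 + U) (h(U) = (-54 + U)*(U - 57) = (-54 + U)*(-57 + U) = (-57 + U)*(-54 + U))
Y(c) = 13*sqrt(c)
Y(f) + h(19) = 13*sqrt(-226) + (3078 + 19**2 - 111*19) = 13*(I*sqrt(226)) + (3078 + 361 - 2109) = 13*I*sqrt(226) + 1330 = 1330 + 13*I*sqrt(226)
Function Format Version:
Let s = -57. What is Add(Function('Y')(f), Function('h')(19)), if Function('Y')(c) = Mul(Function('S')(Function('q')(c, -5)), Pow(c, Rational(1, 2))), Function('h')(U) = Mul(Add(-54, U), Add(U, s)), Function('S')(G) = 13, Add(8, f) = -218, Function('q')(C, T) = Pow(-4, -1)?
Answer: Add(1330, Mul(13, I, Pow(226, Rational(1, 2)))) ≈ Add(1330.0, Mul(195.43, I))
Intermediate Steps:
Function('q')(C, T) = Rational(-1, 4)
f = -226 (f = Add(-8, -218) = -226)
Function('h')(U) = Mul(Add(-57, U), Add(-54, U)) (Function('h')(U) = Mul(Add(-54, U), Add(U, -57)) = Mul(Add(-54, U), Add(-57, U)) = Mul(Add(-57, U), Add(-54, U)))
Function('Y')(c) = Mul(13, Pow(c, Rational(1, 2)))
Add(Function('Y')(f), Function('h')(19)) = Add(Mul(13, Pow(-226, Rational(1, 2))), Add(3078, Pow(19, 2), Mul(-111, 19))) = Add(Mul(13, Mul(I, Pow(226, Rational(1, 2)))), Add(3078, 361, -2109)) = Add(Mul(13, I, Pow(226, Rational(1, 2))), 1330) = Add(1330, Mul(13, I, Pow(226, Rational(1, 2))))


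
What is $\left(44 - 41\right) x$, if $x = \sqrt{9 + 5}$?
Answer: $3 \sqrt{14} \approx 11.225$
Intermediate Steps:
$x = \sqrt{14} \approx 3.7417$
$\left(44 - 41\right) x = \left(44 - 41\right) \sqrt{14} = 3 \sqrt{14}$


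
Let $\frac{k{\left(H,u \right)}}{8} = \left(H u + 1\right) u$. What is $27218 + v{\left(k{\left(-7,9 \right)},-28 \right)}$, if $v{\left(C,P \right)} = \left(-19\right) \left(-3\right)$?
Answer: $27275$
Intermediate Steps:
$k{\left(H,u \right)} = 8 u \left(1 + H u\right)$ ($k{\left(H,u \right)} = 8 \left(H u + 1\right) u = 8 \left(1 + H u\right) u = 8 u \left(1 + H u\right)$)
$v{\left(C,P \right)} = 57$
$27218 + v{\left(k{\left(-7,9 \right)},-28 \right)} = 27218 + 57 = 27275$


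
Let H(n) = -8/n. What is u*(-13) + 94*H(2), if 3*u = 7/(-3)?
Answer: -3293/9 ≈ -365.89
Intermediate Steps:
u = -7/9 (u = (7/(-3))/3 = (7*(-⅓))/3 = (⅓)*(-7/3) = -7/9 ≈ -0.77778)
u*(-13) + 94*H(2) = -7/9*(-13) + 94*(-8/2) = 91/9 + 94*(-8*½) = 91/9 + 94*(-4) = 91/9 - 376 = -3293/9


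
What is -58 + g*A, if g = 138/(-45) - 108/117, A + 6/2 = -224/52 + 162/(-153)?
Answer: -1060988/43095 ≈ -24.620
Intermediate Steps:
A = -1849/221 (A = -3 + (-224/52 + 162/(-153)) = -3 + (-224*1/52 + 162*(-1/153)) = -3 + (-56/13 - 18/17) = -3 - 1186/221 = -1849/221 ≈ -8.3665)
g = -778/195 (g = 138*(-1/45) - 108*1/117 = -46/15 - 12/13 = -778/195 ≈ -3.9897)
-58 + g*A = -58 - 778/195*(-1849/221) = -58 + 1438522/43095 = -1060988/43095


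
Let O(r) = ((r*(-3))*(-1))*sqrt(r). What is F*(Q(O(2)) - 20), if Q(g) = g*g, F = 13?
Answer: 676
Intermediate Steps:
O(r) = 3*r**(3/2) (O(r) = (-3*r*(-1))*sqrt(r) = (3*r)*sqrt(r) = 3*r**(3/2))
Q(g) = g**2
F*(Q(O(2)) - 20) = 13*((3*2**(3/2))**2 - 20) = 13*((3*(2*sqrt(2)))**2 - 20) = 13*((6*sqrt(2))**2 - 20) = 13*(72 - 20) = 13*52 = 676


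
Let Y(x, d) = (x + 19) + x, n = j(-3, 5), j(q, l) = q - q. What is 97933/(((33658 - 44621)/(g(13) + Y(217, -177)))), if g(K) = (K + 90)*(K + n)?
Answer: -175495936/10963 ≈ -16008.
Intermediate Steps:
j(q, l) = 0
n = 0
g(K) = K*(90 + K) (g(K) = (K + 90)*(K + 0) = (90 + K)*K = K*(90 + K))
Y(x, d) = 19 + 2*x (Y(x, d) = (19 + x) + x = 19 + 2*x)
97933/(((33658 - 44621)/(g(13) + Y(217, -177)))) = 97933/(((33658 - 44621)/(13*(90 + 13) + (19 + 2*217)))) = 97933/((-10963/(13*103 + (19 + 434)))) = 97933/((-10963/(1339 + 453))) = 97933/((-10963/1792)) = 97933/((-10963*1/1792)) = 97933/(-10963/1792) = 97933*(-1792/10963) = -175495936/10963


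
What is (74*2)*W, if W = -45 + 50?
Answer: 740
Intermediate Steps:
W = 5
(74*2)*W = (74*2)*5 = 148*5 = 740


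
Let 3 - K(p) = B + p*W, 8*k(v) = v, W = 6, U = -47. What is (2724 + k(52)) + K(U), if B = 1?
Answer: 6029/2 ≈ 3014.5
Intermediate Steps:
k(v) = v/8
K(p) = 2 - 6*p (K(p) = 3 - (1 + p*6) = 3 - (1 + 6*p) = 3 + (-1 - 6*p) = 2 - 6*p)
(2724 + k(52)) + K(U) = (2724 + (⅛)*52) + (2 - 6*(-47)) = (2724 + 13/2) + (2 + 282) = 5461/2 + 284 = 6029/2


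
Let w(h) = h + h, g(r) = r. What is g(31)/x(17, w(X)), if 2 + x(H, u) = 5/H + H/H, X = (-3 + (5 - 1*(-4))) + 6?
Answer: -527/12 ≈ -43.917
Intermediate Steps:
X = 12 (X = (-3 + (5 + 4)) + 6 = (-3 + 9) + 6 = 6 + 6 = 12)
w(h) = 2*h
x(H, u) = -1 + 5/H (x(H, u) = -2 + (5/H + H/H) = -2 + (5/H + 1) = -2 + (1 + 5/H) = -1 + 5/H)
g(31)/x(17, w(X)) = 31/(((5 - 1*17)/17)) = 31/(((5 - 17)/17)) = 31/(((1/17)*(-12))) = 31/(-12/17) = 31*(-17/12) = -527/12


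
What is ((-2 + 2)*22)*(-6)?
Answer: 0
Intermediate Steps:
((-2 + 2)*22)*(-6) = (0*22)*(-6) = 0*(-6) = 0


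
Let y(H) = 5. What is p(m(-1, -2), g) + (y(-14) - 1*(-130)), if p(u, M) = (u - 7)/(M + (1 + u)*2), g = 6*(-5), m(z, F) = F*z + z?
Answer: 1758/13 ≈ 135.23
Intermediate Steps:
m(z, F) = z + F*z
g = -30
p(u, M) = (-7 + u)/(2 + M + 2*u) (p(u, M) = (-7 + u)/(M + (2 + 2*u)) = (-7 + u)/(2 + M + 2*u))
p(m(-1, -2), g) + (y(-14) - 1*(-130)) = (-7 - (1 - 2))/(2 - 30 + 2*(-(1 - 2))) + (5 - 1*(-130)) = (-7 - 1*(-1))/(2 - 30 + 2*(-1*(-1))) + (5 + 130) = (-7 + 1)/(2 - 30 + 2*1) + 135 = -6/(2 - 30 + 2) + 135 = -6/(-26) + 135 = -1/26*(-6) + 135 = 3/13 + 135 = 1758/13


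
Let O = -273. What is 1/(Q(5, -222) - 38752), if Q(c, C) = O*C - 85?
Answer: 1/21769 ≈ 4.5937e-5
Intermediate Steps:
Q(c, C) = -85 - 273*C (Q(c, C) = -273*C - 85 = -85 - 273*C)
1/(Q(5, -222) - 38752) = 1/((-85 - 273*(-222)) - 38752) = 1/((-85 + 60606) - 38752) = 1/(60521 - 38752) = 1/21769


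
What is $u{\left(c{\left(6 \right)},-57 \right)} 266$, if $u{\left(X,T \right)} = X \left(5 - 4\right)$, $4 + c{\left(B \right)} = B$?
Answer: $532$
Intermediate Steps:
$c{\left(B \right)} = -4 + B$
$u{\left(X,T \right)} = X$ ($u{\left(X,T \right)} = X 1 = X$)
$u{\left(c{\left(6 \right)},-57 \right)} 266 = \left(-4 + 6\right) 266 = 2 \cdot 266 = 532$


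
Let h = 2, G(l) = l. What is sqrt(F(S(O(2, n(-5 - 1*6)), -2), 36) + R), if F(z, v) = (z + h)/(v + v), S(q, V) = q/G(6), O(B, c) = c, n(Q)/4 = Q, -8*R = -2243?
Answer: sqrt(363270)/36 ≈ 16.742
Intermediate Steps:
R = 2243/8 (R = -1/8*(-2243) = 2243/8 ≈ 280.38)
n(Q) = 4*Q
S(q, V) = q/6
F(z, v) = (2 + z)/(2*v) (F(z, v) = (z + 2)/(v + v) = (2 + z)/((2*v)) = (2 + z)*(1/(2*v)) = (2 + z)/(2*v))
sqrt(F(S(O(2, n(-5 - 1*6)), -2), 36) + R) = sqrt((1/2)*(2 + (4*(-5 - 1*6))/6)/36 + 2243/8) = sqrt((1/2)*(1/36)*(2 + (4*(-5 - 6))/6) + 2243/8) = sqrt((1/2)*(1/36)*(2 + (4*(-11))/6) + 2243/8) = sqrt((1/2)*(1/36)*(2 + (1/6)*(-44)) + 2243/8) = sqrt((1/2)*(1/36)*(2 - 22/3) + 2243/8) = sqrt((1/2)*(1/36)*(-16/3) + 2243/8) = sqrt(-2/27 + 2243/8) = sqrt(60545/216) = sqrt(363270)/36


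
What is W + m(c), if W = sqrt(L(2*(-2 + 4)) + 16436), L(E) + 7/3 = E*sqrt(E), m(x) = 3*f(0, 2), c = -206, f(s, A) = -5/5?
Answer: -3 + 5*sqrt(5919)/3 ≈ 125.23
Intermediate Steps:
f(s, A) = -1 (f(s, A) = -5*1/5 = -1)
m(x) = -3 (m(x) = 3*(-1) = -3)
L(E) = -7/3 + E**(3/2) (L(E) = -7/3 + E*sqrt(E) = -7/3 + E**(3/2))
W = 5*sqrt(5919)/3 (W = sqrt((-7/3 + (2*(-2 + 4))**(3/2)) + 16436) = sqrt((-7/3 + (2*2)**(3/2)) + 16436) = sqrt((-7/3 + 4**(3/2)) + 16436) = sqrt((-7/3 + 8) + 16436) = sqrt(17/3 + 16436) = sqrt(49325/3) = 5*sqrt(5919)/3 ≈ 128.23)
W + m(c) = 5*sqrt(5919)/3 - 3 = -3 + 5*sqrt(5919)/3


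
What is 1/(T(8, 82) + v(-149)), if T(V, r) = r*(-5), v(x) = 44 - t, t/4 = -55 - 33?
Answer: -1/14 ≈ -0.071429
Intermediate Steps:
t = -352 (t = 4*(-55 - 33) = 4*(-88) = -352)
v(x) = 396 (v(x) = 44 - 1*(-352) = 44 + 352 = 396)
T(V, r) = -5*r
1/(T(8, 82) + v(-149)) = 1/(-5*82 + 396) = 1/(-410 + 396) = 1/(-14) = -1/14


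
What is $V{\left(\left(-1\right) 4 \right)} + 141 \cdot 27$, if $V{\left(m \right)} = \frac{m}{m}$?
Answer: $3808$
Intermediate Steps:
$V{\left(m \right)} = 1$
$V{\left(\left(-1\right) 4 \right)} + 141 \cdot 27 = 1 + 141 \cdot 27 = 1 + 3807 = 3808$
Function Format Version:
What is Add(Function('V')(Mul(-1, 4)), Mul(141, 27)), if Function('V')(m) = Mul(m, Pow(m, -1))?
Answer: 3808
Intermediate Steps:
Function('V')(m) = 1
Add(Function('V')(Mul(-1, 4)), Mul(141, 27)) = Add(1, Mul(141, 27)) = Add(1, 3807) = 3808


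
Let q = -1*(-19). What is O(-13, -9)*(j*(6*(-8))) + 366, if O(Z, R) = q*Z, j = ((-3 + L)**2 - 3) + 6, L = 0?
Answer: 142638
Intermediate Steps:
q = 19
j = 12 (j = ((-3 + 0)**2 - 3) + 6 = ((-3)**2 - 3) + 6 = (9 - 3) + 6 = 6 + 6 = 12)
O(Z, R) = 19*Z
O(-13, -9)*(j*(6*(-8))) + 366 = (19*(-13))*(12*(6*(-8))) + 366 = -2964*(-48) + 366 = -247*(-576) + 366 = 142272 + 366 = 142638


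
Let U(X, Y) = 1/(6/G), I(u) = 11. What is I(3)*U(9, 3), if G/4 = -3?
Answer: -22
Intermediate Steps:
G = -12 (G = 4*(-3) = -12)
U(X, Y) = -2 (U(X, Y) = 1/(6/(-12)) = 1/(6*(-1/12)) = 1/(-½) = -2)
I(3)*U(9, 3) = 11*(-2) = -22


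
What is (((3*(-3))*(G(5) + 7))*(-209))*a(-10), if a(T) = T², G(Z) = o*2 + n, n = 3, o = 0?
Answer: 1881000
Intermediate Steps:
G(Z) = 3 (G(Z) = 0*2 + 3 = 0 + 3 = 3)
(((3*(-3))*(G(5) + 7))*(-209))*a(-10) = (((3*(-3))*(3 + 7))*(-209))*(-10)² = (-9*10*(-209))*100 = -90*(-209)*100 = 18810*100 = 1881000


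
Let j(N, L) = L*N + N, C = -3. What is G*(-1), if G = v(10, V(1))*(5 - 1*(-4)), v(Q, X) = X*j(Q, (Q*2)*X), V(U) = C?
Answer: -15930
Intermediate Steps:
j(N, L) = N + L*N
V(U) = -3
v(Q, X) = Q*X*(1 + 2*Q*X) (v(Q, X) = X*(Q*(1 + (Q*2)*X)) = X*(Q*(1 + (2*Q)*X)) = X*(Q*(1 + 2*Q*X)) = Q*X*(1 + 2*Q*X))
G = 15930 (G = (10*(-3)*(1 + 2*10*(-3)))*(5 - 1*(-4)) = (10*(-3)*(1 - 60))*(5 + 4) = (10*(-3)*(-59))*9 = 1770*9 = 15930)
G*(-1) = 15930*(-1) = -15930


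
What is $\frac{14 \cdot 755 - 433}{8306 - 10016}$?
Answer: $- \frac{3379}{570} \approx -5.9281$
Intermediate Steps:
$\frac{14 \cdot 755 - 433}{8306 - 10016} = \frac{10570 - 433}{-1710} = 10137 \left(- \frac{1}{1710}\right) = - \frac{3379}{570}$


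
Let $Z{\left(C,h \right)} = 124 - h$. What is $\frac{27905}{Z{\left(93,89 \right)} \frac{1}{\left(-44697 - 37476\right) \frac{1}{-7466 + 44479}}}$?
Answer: $- \frac{65515359}{37013} \approx -1770.1$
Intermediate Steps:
$\frac{27905}{Z{\left(93,89 \right)} \frac{1}{\left(-44697 - 37476\right) \frac{1}{-7466 + 44479}}} = \frac{27905}{\left(124 - 89\right) \frac{1}{\left(-44697 - 37476\right) \frac{1}{-7466 + 44479}}} = \frac{27905}{\left(124 - 89\right) \frac{1}{\left(-82173\right) \frac{1}{37013}}} = \frac{27905}{35 \frac{1}{\left(-82173\right) \frac{1}{37013}}} = \frac{27905}{35 \frac{1}{- \frac{82173}{37013}}} = \frac{27905}{35 \left(- \frac{37013}{82173}\right)} = \frac{27905}{- \frac{185065}{11739}} = 27905 \left(- \frac{11739}{185065}\right) = - \frac{65515359}{37013}$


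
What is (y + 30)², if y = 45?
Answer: 5625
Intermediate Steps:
(y + 30)² = (45 + 30)² = 75² = 5625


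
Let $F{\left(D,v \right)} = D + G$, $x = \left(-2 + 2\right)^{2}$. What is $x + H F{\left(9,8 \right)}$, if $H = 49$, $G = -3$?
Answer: $294$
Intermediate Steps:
$x = 0$ ($x = 0^{2} = 0$)
$F{\left(D,v \right)} = -3 + D$ ($F{\left(D,v \right)} = D - 3 = -3 + D$)
$x + H F{\left(9,8 \right)} = 0 + 49 \left(-3 + 9\right) = 0 + 49 \cdot 6 = 0 + 294 = 294$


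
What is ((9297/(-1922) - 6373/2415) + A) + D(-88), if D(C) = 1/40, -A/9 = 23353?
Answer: -3902393814521/18566520 ≈ -2.1018e+5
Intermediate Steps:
A = -210177 (A = -9*23353 = -210177)
D(C) = 1/40
((9297/(-1922) - 6373/2415) + A) + D(-88) = ((9297/(-1922) - 6373/2415) - 210177) + 1/40 = ((9297*(-1/1922) - 6373*1/2415) - 210177) + 1/40 = ((-9297/1922 - 6373/2415) - 210177) + 1/40 = (-34701161/4641630 - 210177) + 1/40 = -975598569671/4641630 + 1/40 = -3902393814521/18566520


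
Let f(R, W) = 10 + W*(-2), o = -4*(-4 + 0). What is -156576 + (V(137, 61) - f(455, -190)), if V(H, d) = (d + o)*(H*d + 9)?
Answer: 487216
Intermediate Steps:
o = 16 (o = -4*(-4) = 16)
f(R, W) = 10 - 2*W
V(H, d) = (9 + H*d)*(16 + d) (V(H, d) = (d + 16)*(H*d + 9) = (16 + d)*(9 + H*d) = (9 + H*d)*(16 + d))
-156576 + (V(137, 61) - f(455, -190)) = -156576 + ((144 + 9*61 + 137*61² + 16*137*61) - (10 - 2*(-190))) = -156576 + ((144 + 549 + 137*3721 + 133712) - (10 + 380)) = -156576 + ((144 + 549 + 509777 + 133712) - 1*390) = -156576 + (644182 - 390) = -156576 + 643792 = 487216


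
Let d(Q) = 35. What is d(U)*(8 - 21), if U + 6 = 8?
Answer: -455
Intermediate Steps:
U = 2 (U = -6 + 8 = 2)
d(U)*(8 - 21) = 35*(8 - 21) = 35*(-13) = -455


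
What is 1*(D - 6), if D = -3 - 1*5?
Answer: -14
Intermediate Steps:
D = -8 (D = -3 - 5 = -8)
1*(D - 6) = 1*(-8 - 6) = 1*(-14) = -14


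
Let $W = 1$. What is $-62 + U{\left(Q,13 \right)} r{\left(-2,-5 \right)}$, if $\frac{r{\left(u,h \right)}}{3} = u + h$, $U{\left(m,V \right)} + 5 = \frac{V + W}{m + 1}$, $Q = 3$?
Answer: $- \frac{61}{2} \approx -30.5$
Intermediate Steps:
$U{\left(m,V \right)} = -5 + \frac{1 + V}{1 + m}$ ($U{\left(m,V \right)} = -5 + \frac{V + 1}{m + 1} = -5 + \frac{1 + V}{1 + m}$)
$r{\left(u,h \right)} = 3 h + 3 u$ ($r{\left(u,h \right)} = 3 \left(u + h\right) = 3 \left(h + u\right) = 3 h + 3 u$)
$-62 + U{\left(Q,13 \right)} r{\left(-2,-5 \right)} = -62 + \frac{-4 + 13 - 15}{1 + 3} \left(3 \left(-5\right) + 3 \left(-2\right)\right) = -62 + \frac{-4 + 13 - 15}{4} \left(-15 - 6\right) = -62 + \frac{1}{4} \left(-6\right) \left(-21\right) = -62 - - \frac{63}{2} = -62 + \frac{63}{2} = - \frac{61}{2}$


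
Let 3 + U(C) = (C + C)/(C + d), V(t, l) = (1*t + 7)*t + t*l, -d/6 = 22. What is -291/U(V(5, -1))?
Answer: 2037/31 ≈ 65.710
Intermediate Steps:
d = -132 (d = -6*22 = -132)
V(t, l) = l*t + t*(7 + t) (V(t, l) = (t + 7)*t + l*t = (7 + t)*t + l*t = t*(7 + t) + l*t = l*t + t*(7 + t))
U(C) = -3 + 2*C/(-132 + C) (U(C) = -3 + (C + C)/(C - 132) = -3 + (2*C)/(-132 + C) = -3 + 2*C/(-132 + C))
-291/U(V(5, -1)) = -291*(-132 + 5*(7 - 1 + 5))/(396 - 5*(7 - 1 + 5)) = -291*(-132 + 5*11)/(396 - 5*11) = -291*(-132 + 55)/(396 - 1*55) = -291*(-77/(396 - 55)) = -291/((-1/77*341)) = -291/(-31/7) = -291*(-7/31) = 2037/31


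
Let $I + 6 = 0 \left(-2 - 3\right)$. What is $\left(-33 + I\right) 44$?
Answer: $-1716$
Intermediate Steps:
$I = -6$ ($I = -6 + 0 \left(-2 - 3\right) = -6 + 0 \left(-5\right) = -6 + 0 = -6$)
$\left(-33 + I\right) 44 = \left(-33 - 6\right) 44 = \left(-39\right) 44 = -1716$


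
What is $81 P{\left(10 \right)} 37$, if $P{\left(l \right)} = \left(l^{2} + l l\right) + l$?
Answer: $629370$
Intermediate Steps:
$P{\left(l \right)} = l + 2 l^{2}$ ($P{\left(l \right)} = \left(l^{2} + l^{2}\right) + l = 2 l^{2} + l = l + 2 l^{2}$)
$81 P{\left(10 \right)} 37 = 81 \cdot 10 \left(1 + 2 \cdot 10\right) 37 = 81 \cdot 10 \left(1 + 20\right) 37 = 81 \cdot 10 \cdot 21 \cdot 37 = 81 \cdot 210 \cdot 37 = 17010 \cdot 37 = 629370$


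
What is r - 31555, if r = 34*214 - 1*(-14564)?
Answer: -9715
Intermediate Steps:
r = 21840 (r = 7276 + 14564 = 21840)
r - 31555 = 21840 - 31555 = -9715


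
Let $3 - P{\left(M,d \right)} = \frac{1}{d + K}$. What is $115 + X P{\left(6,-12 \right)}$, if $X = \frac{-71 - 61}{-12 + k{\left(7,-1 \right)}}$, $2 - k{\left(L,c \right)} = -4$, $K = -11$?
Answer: $\frac{4185}{23} \approx 181.96$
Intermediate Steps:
$k{\left(L,c \right)} = 6$ ($k{\left(L,c \right)} = 2 - -4 = 2 + 4 = 6$)
$P{\left(M,d \right)} = 3 - \frac{1}{-11 + d}$ ($P{\left(M,d \right)} = 3 - \frac{1}{d - 11} = 3 - \frac{1}{-11 + d}$)
$X = 22$ ($X = \frac{-71 - 61}{-12 + 6} = - \frac{132}{-6} = \left(-132\right) \left(- \frac{1}{6}\right) = 22$)
$115 + X P{\left(6,-12 \right)} = 115 + 22 \frac{-34 + 3 \left(-12\right)}{-11 - 12} = 115 + 22 \frac{-34 - 36}{-23} = 115 + 22 \left(\left(- \frac{1}{23}\right) \left(-70\right)\right) = 115 + 22 \cdot \frac{70}{23} = 115 + \frac{1540}{23} = \frac{4185}{23}$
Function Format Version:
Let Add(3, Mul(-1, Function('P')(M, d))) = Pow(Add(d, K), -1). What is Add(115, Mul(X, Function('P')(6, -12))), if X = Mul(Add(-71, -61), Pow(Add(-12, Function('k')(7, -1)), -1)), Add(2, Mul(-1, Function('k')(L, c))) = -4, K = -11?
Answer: Rational(4185, 23) ≈ 181.96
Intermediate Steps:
Function('k')(L, c) = 6 (Function('k')(L, c) = Add(2, Mul(-1, -4)) = Add(2, 4) = 6)
Function('P')(M, d) = Add(3, Mul(-1, Pow(Add(-11, d), -1))) (Function('P')(M, d) = Add(3, Mul(-1, Pow(Add(d, -11), -1))) = Add(3, Mul(-1, Pow(Add(-11, d), -1))))
X = 22 (X = Mul(Add(-71, -61), Pow(Add(-12, 6), -1)) = Mul(-132, Pow(-6, -1)) = Mul(-132, Rational(-1, 6)) = 22)
Add(115, Mul(X, Function('P')(6, -12))) = Add(115, Mul(22, Mul(Pow(Add(-11, -12), -1), Add(-34, Mul(3, -12))))) = Add(115, Mul(22, Mul(Pow(-23, -1), Add(-34, -36)))) = Add(115, Mul(22, Mul(Rational(-1, 23), -70))) = Add(115, Mul(22, Rational(70, 23))) = Add(115, Rational(1540, 23)) = Rational(4185, 23)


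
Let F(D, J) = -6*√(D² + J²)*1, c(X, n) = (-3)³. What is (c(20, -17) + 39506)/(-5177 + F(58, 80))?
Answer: -204382783/26449825 + 473748*√2441/26449825 ≈ -6.8423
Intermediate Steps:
c(X, n) = -27
F(D, J) = -6*√(D² + J²)
(c(20, -17) + 39506)/(-5177 + F(58, 80)) = (-27 + 39506)/(-5177 - 6*√(58² + 80²)) = 39479/(-5177 - 6*√(3364 + 6400)) = 39479/(-5177 - 12*√2441)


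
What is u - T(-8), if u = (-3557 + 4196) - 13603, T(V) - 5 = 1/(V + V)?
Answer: -207503/16 ≈ -12969.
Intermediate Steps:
T(V) = 5 + 1/(2*V) (T(V) = 5 + 1/(V + V) = 5 + 1/(2*V))
u = -12964 (u = 639 - 13603 = -12964)
u - T(-8) = -12964 - (5 + (½)/(-8)) = -12964 - (5 + (½)*(-⅛)) = -12964 - (5 - 1/16) = -12964 - 1*79/16 = -12964 - 79/16 = -207503/16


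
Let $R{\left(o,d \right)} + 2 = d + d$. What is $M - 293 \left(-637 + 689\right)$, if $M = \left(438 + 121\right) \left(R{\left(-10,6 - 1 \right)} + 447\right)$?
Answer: $239109$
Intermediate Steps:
$R{\left(o,d \right)} = -2 + 2 d$ ($R{\left(o,d \right)} = -2 + \left(d + d\right) = -2 + 2 d$)
$M = 254345$ ($M = \left(438 + 121\right) \left(\left(-2 + 2 \left(6 - 1\right)\right) + 447\right) = 559 \left(\left(-2 + 2 \left(6 - 1\right)\right) + 447\right) = 559 \left(\left(-2 + 2 \cdot 5\right) + 447\right) = 559 \left(\left(-2 + 10\right) + 447\right) = 559 \left(8 + 447\right) = 559 \cdot 455 = 254345$)
$M - 293 \left(-637 + 689\right) = 254345 - 293 \left(-637 + 689\right) = 254345 - 15236 = 239109$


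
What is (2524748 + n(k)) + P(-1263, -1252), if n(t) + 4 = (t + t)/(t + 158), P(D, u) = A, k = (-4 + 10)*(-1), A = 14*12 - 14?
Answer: 95946121/38 ≈ 2.5249e+6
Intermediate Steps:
A = 154 (A = 168 - 14 = 154)
k = -6 (k = 6*(-1) = -6)
P(D, u) = 154
n(t) = -4 + 2*t/(158 + t) (n(t) = -4 + (t + t)/(t + 158) = -4 + (2*t)/(158 + t) = -4 + 2*t/(158 + t))
(2524748 + n(k)) + P(-1263, -1252) = (2524748 + 2*(-316 - 1*(-6))/(158 - 6)) + 154 = (2524748 + 2*(-316 + 6)/152) + 154 = (2524748 + 2*(1/152)*(-310)) + 154 = (2524748 - 155/38) + 154 = 95940269/38 + 154 = 95946121/38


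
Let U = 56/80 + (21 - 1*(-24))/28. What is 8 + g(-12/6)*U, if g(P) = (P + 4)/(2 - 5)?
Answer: 1357/210 ≈ 6.4619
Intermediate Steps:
g(P) = -4/3 - P/3 (g(P) = (4 + P)/(-3) = (4 + P)*(-⅓) = -4/3 - P/3)
U = 323/140 (U = 56*(1/80) + (21 + 24)*(1/28) = 7/10 + 45*(1/28) = 7/10 + 45/28 = 323/140 ≈ 2.3071)
8 + g(-12/6)*U = 8 + (-4/3 - (-4)/6)*(323/140) = 8 + (-4/3 - ⅓*(-2))*(323/140) = 8 + (-4/3 + ⅔)*(323/140) = 8 - ⅔*323/140 = 8 - 323/210 = 1357/210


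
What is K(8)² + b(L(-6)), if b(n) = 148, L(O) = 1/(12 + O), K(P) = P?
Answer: 212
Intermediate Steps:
K(8)² + b(L(-6)) = 8² + 148 = 64 + 148 = 212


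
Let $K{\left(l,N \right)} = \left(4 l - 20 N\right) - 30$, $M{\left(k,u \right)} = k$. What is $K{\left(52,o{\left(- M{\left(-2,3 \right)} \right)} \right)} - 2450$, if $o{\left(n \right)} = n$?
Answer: $-2312$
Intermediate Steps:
$K{\left(l,N \right)} = -30 - 20 N + 4 l$ ($K{\left(l,N \right)} = \left(- 20 N + 4 l\right) - 30 = -30 - 20 N + 4 l$)
$K{\left(52,o{\left(- M{\left(-2,3 \right)} \right)} \right)} - 2450 = \left(-30 - 20 \left(\left(-1\right) \left(-2\right)\right) + 4 \cdot 52\right) - 2450 = \left(-30 - 40 + 208\right) - 2450 = 138 - 2450 = -2312$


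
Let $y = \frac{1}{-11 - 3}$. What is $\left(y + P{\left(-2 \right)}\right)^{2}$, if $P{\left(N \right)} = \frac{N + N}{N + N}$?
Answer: $\frac{169}{196} \approx 0.86224$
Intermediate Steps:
$y = - \frac{1}{14}$ ($y = \frac{1}{-14} = - \frac{1}{14} \approx -0.071429$)
$P{\left(N \right)} = 1$ ($P{\left(N \right)} = \frac{2 N}{2 N} = 2 N \frac{1}{2 N} = 1$)
$\left(y + P{\left(-2 \right)}\right)^{2} = \left(- \frac{1}{14} + 1\right)^{2} = \left(\frac{13}{14}\right)^{2} = \frac{169}{196}$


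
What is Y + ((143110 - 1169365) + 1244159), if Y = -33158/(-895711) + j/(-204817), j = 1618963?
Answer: 39974535907091241/183456839887 ≈ 2.1790e+5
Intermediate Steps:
Y = -1443331645607/183456839887 (Y = -33158/(-895711) + 1618963/(-204817) = -33158*(-1/895711) + 1618963*(-1/204817) = 33158/895711 - 1618963/204817 = -1443331645607/183456839887 ≈ -7.8674)
Y + ((143110 - 1169365) + 1244159) = -1443331645607/183456839887 + ((143110 - 1169365) + 1244159) = -1443331645607/183456839887 + (-1026255 + 1244159) = -1443331645607/183456839887 + 217904 = 39974535907091241/183456839887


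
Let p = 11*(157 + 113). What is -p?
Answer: -2970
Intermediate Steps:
p = 2970 (p = 11*270 = 2970)
-p = -1*2970 = -2970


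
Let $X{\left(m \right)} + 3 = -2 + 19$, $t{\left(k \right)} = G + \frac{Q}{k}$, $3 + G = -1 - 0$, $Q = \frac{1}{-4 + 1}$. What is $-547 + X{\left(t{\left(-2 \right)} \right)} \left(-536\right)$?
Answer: $-8051$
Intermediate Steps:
$Q = - \frac{1}{3}$ ($Q = \frac{1}{-3} = - \frac{1}{3} \approx -0.33333$)
$G = -4$ ($G = -3 - 1 = -4$)
$t{\left(k \right)} = -4 - \frac{1}{3 k}$
$X{\left(m \right)} = 14$ ($X{\left(m \right)} = -3 + \left(-2 + 19\right) = -3 + 17 = 14$)
$-547 + X{\left(t{\left(-2 \right)} \right)} \left(-536\right) = -547 + 14 \left(-536\right) = -547 - 7504 = -8051$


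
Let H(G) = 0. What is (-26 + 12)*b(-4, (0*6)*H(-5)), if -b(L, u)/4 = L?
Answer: -224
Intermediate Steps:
b(L, u) = -4*L
(-26 + 12)*b(-4, (0*6)*H(-5)) = (-26 + 12)*(-4*(-4)) = -14*16 = -224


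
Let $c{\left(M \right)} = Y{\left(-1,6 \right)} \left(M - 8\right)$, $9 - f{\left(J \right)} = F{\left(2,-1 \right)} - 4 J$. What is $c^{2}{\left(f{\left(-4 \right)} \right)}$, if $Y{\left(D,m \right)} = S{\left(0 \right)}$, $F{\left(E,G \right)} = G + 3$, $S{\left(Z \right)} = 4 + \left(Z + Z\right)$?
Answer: $4624$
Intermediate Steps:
$S{\left(Z \right)} = 4 + 2 Z$
$F{\left(E,G \right)} = 3 + G$
$Y{\left(D,m \right)} = 4$ ($Y{\left(D,m \right)} = 4 + 2 \cdot 0 = 4 + 0 = 4$)
$f{\left(J \right)} = 7 + 4 J$ ($f{\left(J \right)} = 9 - \left(\left(3 - 1\right) - 4 J\right) = 9 - \left(2 - 4 J\right) = 9 + \left(-2 + 4 J\right) = 7 + 4 J$)
$c{\left(M \right)} = -32 + 4 M$ ($c{\left(M \right)} = 4 \left(M - 8\right) = 4 \left(-8 + M\right) = -32 + 4 M$)
$c^{2}{\left(f{\left(-4 \right)} \right)} = \left(-32 + 4 \left(7 + 4 \left(-4\right)\right)\right)^{2} = \left(-32 + 4 \left(7 - 16\right)\right)^{2} = \left(-32 + 4 \left(-9\right)\right)^{2} = \left(-32 - 36\right)^{2} = \left(-68\right)^{2} = 4624$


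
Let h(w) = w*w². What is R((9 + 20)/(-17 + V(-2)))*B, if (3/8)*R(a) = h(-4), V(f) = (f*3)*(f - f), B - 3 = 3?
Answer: -1024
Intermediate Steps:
B = 6 (B = 3 + 3 = 6)
V(f) = 0 (V(f) = (3*f)*0 = 0)
h(w) = w³
R(a) = -512/3 (R(a) = (8/3)*(-4)³ = (8/3)*(-64) = -512/3)
R((9 + 20)/(-17 + V(-2)))*B = -512/3*6 = -1024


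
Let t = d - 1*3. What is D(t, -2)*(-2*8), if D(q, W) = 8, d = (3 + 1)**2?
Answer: -128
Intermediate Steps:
d = 16 (d = 4**2 = 16)
t = 13 (t = 16 - 1*3 = 16 - 3 = 13)
D(t, -2)*(-2*8) = 8*(-2*8) = 8*(-16) = -128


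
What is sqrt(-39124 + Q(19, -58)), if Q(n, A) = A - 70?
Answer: 2*I*sqrt(9813) ≈ 198.12*I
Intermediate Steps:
Q(n, A) = -70 + A
sqrt(-39124 + Q(19, -58)) = sqrt(-39124 + (-70 - 58)) = sqrt(-39124 - 128) = sqrt(-39252) = 2*I*sqrt(9813)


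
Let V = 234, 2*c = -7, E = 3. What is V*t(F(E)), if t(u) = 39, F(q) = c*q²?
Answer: 9126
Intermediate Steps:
c = -7/2 (c = (½)*(-7) = -7/2 ≈ -3.5000)
F(q) = -7*q²/2
V*t(F(E)) = 234*39 = 9126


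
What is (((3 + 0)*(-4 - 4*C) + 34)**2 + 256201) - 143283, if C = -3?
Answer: 116282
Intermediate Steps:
(((3 + 0)*(-4 - 4*C) + 34)**2 + 256201) - 143283 = (((3 + 0)*(-4 - 4*(-3)) + 34)**2 + 256201) - 143283 = ((3*(-4 + 12) + 34)**2 + 256201) - 143283 = ((3*8 + 34)**2 + 256201) - 143283 = ((24 + 34)**2 + 256201) - 143283 = (58**2 + 256201) - 143283 = (3364 + 256201) - 143283 = 259565 - 143283 = 116282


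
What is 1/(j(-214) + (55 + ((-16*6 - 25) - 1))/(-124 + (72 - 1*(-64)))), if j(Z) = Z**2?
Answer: 12/549485 ≈ 2.1839e-5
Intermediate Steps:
1/(j(-214) + (55 + ((-16*6 - 25) - 1))/(-124 + (72 - 1*(-64)))) = 1/((-214)**2 + (55 + ((-16*6 - 25) - 1))/(-124 + (72 - 1*(-64)))) = 1/(45796 + (55 + ((-96 - 25) - 1))/(-124 + (72 + 64))) = 1/(45796 + (55 + (-121 - 1))/(-124 + 136)) = 1/(45796 + (55 - 122)/12) = 1/(45796 + (1/12)*(-67)) = 1/(45796 - 67/12) = 1/(549485/12) = 12/549485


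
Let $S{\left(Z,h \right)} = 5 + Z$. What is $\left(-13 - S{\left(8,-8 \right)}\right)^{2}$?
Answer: $676$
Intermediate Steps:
$\left(-13 - S{\left(8,-8 \right)}\right)^{2} = \left(-13 - \left(5 + 8\right)\right)^{2} = \left(-13 - 13\right)^{2} = \left(-26\right)^{2} = 676$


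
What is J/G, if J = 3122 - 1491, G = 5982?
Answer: 1631/5982 ≈ 0.27265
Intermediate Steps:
J = 1631
J/G = 1631/5982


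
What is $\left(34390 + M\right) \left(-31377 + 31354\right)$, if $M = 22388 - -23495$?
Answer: $-1846279$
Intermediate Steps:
$M = 45883$ ($M = 22388 + 23495 = 45883$)
$\left(34390 + M\right) \left(-31377 + 31354\right) = \left(34390 + 45883\right) \left(-31377 + 31354\right) = 80273 \left(-23\right) = -1846279$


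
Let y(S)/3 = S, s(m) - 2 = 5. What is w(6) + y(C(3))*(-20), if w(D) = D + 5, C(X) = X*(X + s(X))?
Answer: -1789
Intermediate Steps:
s(m) = 7 (s(m) = 2 + 5 = 7)
C(X) = X*(7 + X) (C(X) = X*(X + 7) = X*(7 + X))
y(S) = 3*S
w(D) = 5 + D
w(6) + y(C(3))*(-20) = (5 + 6) + (3*(3*(7 + 3)))*(-20) = 11 + (3*(3*10))*(-20) = 11 + (3*30)*(-20) = 11 + 90*(-20) = 11 - 1800 = -1789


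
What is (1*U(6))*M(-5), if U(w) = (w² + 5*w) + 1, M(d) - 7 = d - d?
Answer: 469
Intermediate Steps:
M(d) = 7 (M(d) = 7 + (d - d) = 7 + 0 = 7)
U(w) = 1 + w² + 5*w
(1*U(6))*M(-5) = (1*(1 + 6² + 5*6))*7 = (1*(1 + 36 + 30))*7 = (1*67)*7 = 67*7 = 469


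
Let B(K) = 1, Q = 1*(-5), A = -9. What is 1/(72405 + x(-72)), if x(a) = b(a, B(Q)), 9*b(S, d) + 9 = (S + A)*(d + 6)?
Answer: 1/72341 ≈ 1.3823e-5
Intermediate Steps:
Q = -5
b(S, d) = -1 + (-9 + S)*(6 + d)/9 (b(S, d) = -1 + ((S - 9)*(d + 6))/9 = -1 + ((-9 + S)*(6 + d))/9 = -1 + (-9 + S)*(6 + d)/9)
x(a) = -8 + 7*a/9 (x(a) = -7 - 1*1 + 2*a/3 + (⅑)*a*1 = -7 - 1 + 2*a/3 + a/9 = -8 + 7*a/9)
1/(72405 + x(-72)) = 1/(72405 + (-8 + (7/9)*(-72))) = 1/(72405 + (-8 - 56)) = 1/(72405 - 64) = 1/72341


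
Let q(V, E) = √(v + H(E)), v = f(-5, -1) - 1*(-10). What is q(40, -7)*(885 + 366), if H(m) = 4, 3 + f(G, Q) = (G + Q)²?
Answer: 1251*√47 ≈ 8576.4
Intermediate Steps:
f(G, Q) = -3 + (G + Q)²
v = 43 (v = (-3 + (-5 - 1)²) - 1*(-10) = (-3 + (-6)²) + 10 = (-3 + 36) + 10 = 33 + 10 = 43)
q(V, E) = √47 (q(V, E) = √(43 + 4) = √47)
q(40, -7)*(885 + 366) = √47*(885 + 366) = √47*1251 = 1251*√47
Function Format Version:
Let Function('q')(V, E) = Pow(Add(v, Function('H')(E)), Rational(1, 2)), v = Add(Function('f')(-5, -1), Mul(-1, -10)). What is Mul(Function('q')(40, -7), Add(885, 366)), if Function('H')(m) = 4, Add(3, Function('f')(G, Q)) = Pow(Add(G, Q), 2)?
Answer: Mul(1251, Pow(47, Rational(1, 2))) ≈ 8576.4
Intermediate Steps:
Function('f')(G, Q) = Add(-3, Pow(Add(G, Q), 2))
v = 43 (v = Add(Add(-3, Pow(Add(-5, -1), 2)), Mul(-1, -10)) = Add(Add(-3, Pow(-6, 2)), 10) = Add(Add(-3, 36), 10) = Add(33, 10) = 43)
Function('q')(V, E) = Pow(47, Rational(1, 2)) (Function('q')(V, E) = Pow(Add(43, 4), Rational(1, 2)) = Pow(47, Rational(1, 2)))
Mul(Function('q')(40, -7), Add(885, 366)) = Mul(Pow(47, Rational(1, 2)), Add(885, 366)) = Mul(Pow(47, Rational(1, 2)), 1251) = Mul(1251, Pow(47, Rational(1, 2)))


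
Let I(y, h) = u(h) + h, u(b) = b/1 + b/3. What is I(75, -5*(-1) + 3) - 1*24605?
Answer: -73759/3 ≈ -24586.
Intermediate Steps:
u(b) = 4*b/3 (u(b) = b*1 + b*(1/3) = b + b/3 = 4*b/3)
I(y, h) = 7*h/3 (I(y, h) = 4*h/3 + h = 7*h/3)
I(75, -5*(-1) + 3) - 1*24605 = 7*(-5*(-1) + 3)/3 - 1*24605 = 7*(5 + 3)/3 - 24605 = (7/3)*8 - 24605 = 56/3 - 24605 = -73759/3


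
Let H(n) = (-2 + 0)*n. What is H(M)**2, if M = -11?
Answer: 484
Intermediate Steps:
H(n) = -2*n
H(M)**2 = (-2*(-11))**2 = 22**2 = 484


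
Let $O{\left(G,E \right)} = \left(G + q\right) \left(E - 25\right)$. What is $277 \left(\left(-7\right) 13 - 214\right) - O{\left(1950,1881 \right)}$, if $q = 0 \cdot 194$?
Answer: $-3703685$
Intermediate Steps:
$q = 0$
$O{\left(G,E \right)} = G \left(-25 + E\right)$ ($O{\left(G,E \right)} = \left(G + 0\right) \left(E - 25\right) = G \left(-25 + E\right)$)
$277 \left(\left(-7\right) 13 - 214\right) - O{\left(1950,1881 \right)} = 277 \left(\left(-7\right) 13 - 214\right) - 1950 \left(-25 + 1881\right) = 277 \left(-91 - 214\right) - 1950 \cdot 1856 = 277 \left(-305\right) - 3619200 = -84485 - 3619200 = -3703685$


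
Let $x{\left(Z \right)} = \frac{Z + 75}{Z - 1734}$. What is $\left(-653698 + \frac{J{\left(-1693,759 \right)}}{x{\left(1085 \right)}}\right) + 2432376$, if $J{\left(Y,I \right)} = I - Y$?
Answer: $\frac{515418783}{290} \approx 1.7773 \cdot 10^{6}$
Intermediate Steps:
$x{\left(Z \right)} = \frac{75 + Z}{-1734 + Z}$
$\left(-653698 + \frac{J{\left(-1693,759 \right)}}{x{\left(1085 \right)}}\right) + 2432376 = \left(-653698 + \frac{759 - -1693}{\frac{1}{-1734 + 1085} \left(75 + 1085\right)}\right) + 2432376 = \left(-653698 + \frac{759 + 1693}{\frac{1}{-649} \cdot 1160}\right) + 2432376 = \left(-653698 + \frac{2452}{\left(- \frac{1}{649}\right) 1160}\right) + 2432376 = \left(-653698 + \frac{2452}{- \frac{1160}{649}}\right) + 2432376 = \left(-653698 + 2452 \left(- \frac{649}{1160}\right)\right) + 2432376 = \left(-653698 - \frac{397837}{290}\right) + 2432376 = - \frac{189970257}{290} + 2432376 = \frac{515418783}{290}$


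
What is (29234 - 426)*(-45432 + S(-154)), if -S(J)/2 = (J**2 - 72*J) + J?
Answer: -3305199456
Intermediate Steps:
S(J) = -2*J**2 + 142*J (S(J) = -2*((J**2 - 72*J) + J) = -2*(J**2 - 71*J) = -2*J**2 + 142*J)
(29234 - 426)*(-45432 + S(-154)) = (29234 - 426)*(-45432 + 2*(-154)*(71 - 1*(-154))) = 28808*(-45432 + 2*(-154)*(71 + 154)) = 28808*(-45432 + 2*(-154)*225) = 28808*(-45432 - 69300) = 28808*(-114732) = -3305199456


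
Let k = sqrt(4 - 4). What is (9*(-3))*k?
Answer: 0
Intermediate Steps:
k = 0 (k = sqrt(0) = 0)
(9*(-3))*k = (9*(-3))*0 = -27*0 = 0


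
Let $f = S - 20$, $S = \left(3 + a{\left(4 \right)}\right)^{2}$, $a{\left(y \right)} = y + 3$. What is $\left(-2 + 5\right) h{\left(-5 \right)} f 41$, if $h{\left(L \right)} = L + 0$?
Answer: $-49200$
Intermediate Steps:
$h{\left(L \right)} = L$
$a{\left(y \right)} = 3 + y$
$S = 100$ ($S = \left(3 + \left(3 + 4\right)\right)^{2} = \left(3 + 7\right)^{2} = 10^{2} = 100$)
$f = 80$ ($f = 100 - 20 = 80$)
$\left(-2 + 5\right) h{\left(-5 \right)} f 41 = \left(-2 + 5\right) \left(-5\right) 80 \cdot 41 = 3 \left(-5\right) 80 \cdot 41 = \left(-15\right) 80 \cdot 41 = \left(-1200\right) 41 = -49200$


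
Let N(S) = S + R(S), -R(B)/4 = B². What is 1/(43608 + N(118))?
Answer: -1/11970 ≈ -8.3542e-5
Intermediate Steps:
R(B) = -4*B²
N(S) = S - 4*S²
1/(43608 + N(118)) = 1/(43608 + 118*(1 - 4*118)) = 1/(43608 + 118*(1 - 472)) = 1/(43608 + 118*(-471)) = 1/(43608 - 55578) = 1/(-11970) = -1/11970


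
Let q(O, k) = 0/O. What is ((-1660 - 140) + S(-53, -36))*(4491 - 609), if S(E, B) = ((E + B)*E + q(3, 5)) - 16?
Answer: 11261682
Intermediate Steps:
q(O, k) = 0
S(E, B) = -16 + E*(B + E) (S(E, B) = ((E + B)*E + 0) - 16 = ((B + E)*E + 0) - 16 = (E*(B + E) + 0) - 16 = E*(B + E) - 16 = -16 + E*(B + E))
((-1660 - 140) + S(-53, -36))*(4491 - 609) = ((-1660 - 140) + (-16 + (-53)² - 36*(-53)))*(4491 - 609) = (-1800 + (-16 + 2809 + 1908))*3882 = (-1800 + 4701)*3882 = 2901*3882 = 11261682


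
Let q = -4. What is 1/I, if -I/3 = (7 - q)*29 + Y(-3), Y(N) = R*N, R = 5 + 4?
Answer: -1/876 ≈ -0.0011416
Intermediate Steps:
R = 9
Y(N) = 9*N
I = -876 (I = -3*((7 - 1*(-4))*29 + 9*(-3)) = -3*((7 + 4)*29 - 27) = -3*(11*29 - 27) = -3*(319 - 27) = -3*292 = -876)
1/I = 1/(-876) = -1/876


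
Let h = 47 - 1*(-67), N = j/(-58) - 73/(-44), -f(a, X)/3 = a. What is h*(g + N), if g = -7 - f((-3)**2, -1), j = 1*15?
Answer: 1556499/638 ≈ 2439.7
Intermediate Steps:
j = 15
f(a, X) = -3*a
N = 1787/1276 (N = 15/(-58) - 73/(-44) = 15*(-1/58) - 73*(-1/44) = -15/58 + 73/44 = 1787/1276 ≈ 1.4005)
h = 114 (h = 47 + 67 = 114)
g = 20 (g = -7 - (-3)*(-3)**2 = -7 - (-3)*9 = -7 - 1*(-27) = -7 + 27 = 20)
h*(g + N) = 114*(20 + 1787/1276) = 114*(27307/1276) = 1556499/638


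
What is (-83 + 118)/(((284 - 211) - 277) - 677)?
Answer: -35/881 ≈ -0.039728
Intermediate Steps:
(-83 + 118)/(((284 - 211) - 277) - 677) = 35/((73 - 277) - 677) = 35/(-204 - 677) = 35/(-881) = 35*(-1/881) = -35/881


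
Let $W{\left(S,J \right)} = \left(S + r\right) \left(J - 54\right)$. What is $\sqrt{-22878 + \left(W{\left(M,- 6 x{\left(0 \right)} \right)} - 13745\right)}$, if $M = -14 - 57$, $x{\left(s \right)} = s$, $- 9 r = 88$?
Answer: $i \sqrt{32261} \approx 179.61 i$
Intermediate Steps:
$r = - \frac{88}{9}$ ($r = \left(- \frac{1}{9}\right) 88 = - \frac{88}{9} \approx -9.7778$)
$M = -71$ ($M = -14 - 57 = -71$)
$W{\left(S,J \right)} = \left(-54 + J\right) \left(- \frac{88}{9} + S\right)$ ($W{\left(S,J \right)} = \left(S - \frac{88}{9}\right) \left(J - 54\right) = \left(- \frac{88}{9} + S\right) \left(-54 + J\right) = \left(-54 + J\right) \left(- \frac{88}{9} + S\right)$)
$\sqrt{-22878 + \left(W{\left(M,- 6 x{\left(0 \right)} \right)} - 13745\right)} = \sqrt{-22878 - \left(9383 - \left(-6\right) 0 \left(-71\right) + \frac{88}{9} \left(-6\right) 0\right)} = \sqrt{-22878 + \left(\left(528 + 3834 - 0 + 0 \left(-71\right)\right) - 13745\right)} = \sqrt{-22878 + \left(\left(528 + 3834 + 0 + 0\right) - 13745\right)} = \sqrt{-22878 + \left(4362 - 13745\right)} = \sqrt{-22878 - 9383} = \sqrt{-32261} = i \sqrt{32261}$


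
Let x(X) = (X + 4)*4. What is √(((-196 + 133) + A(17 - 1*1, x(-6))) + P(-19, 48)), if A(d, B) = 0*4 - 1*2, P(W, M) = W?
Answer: 2*I*√21 ≈ 9.1651*I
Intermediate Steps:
x(X) = 16 + 4*X (x(X) = (4 + X)*4 = 16 + 4*X)
A(d, B) = -2 (A(d, B) = 0 - 2 = -2)
√(((-196 + 133) + A(17 - 1*1, x(-6))) + P(-19, 48)) = √(((-196 + 133) - 2) - 19) = √((-63 - 2) - 19) = √(-65 - 19) = √(-84) = 2*I*√21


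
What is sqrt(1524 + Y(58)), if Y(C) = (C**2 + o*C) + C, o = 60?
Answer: sqrt(8426) ≈ 91.793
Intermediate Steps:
Y(C) = C**2 + 61*C (Y(C) = (C**2 + 60*C) + C = C**2 + 61*C)
sqrt(1524 + Y(58)) = sqrt(1524 + 58*(61 + 58)) = sqrt(1524 + 58*119) = sqrt(1524 + 6902) = sqrt(8426)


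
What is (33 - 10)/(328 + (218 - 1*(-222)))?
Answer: 23/768 ≈ 0.029948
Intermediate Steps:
(33 - 10)/(328 + (218 - 1*(-222))) = 23/(328 + (218 + 222)) = 23/(328 + 440) = 23/768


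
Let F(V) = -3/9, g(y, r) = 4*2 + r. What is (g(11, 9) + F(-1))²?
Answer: 2500/9 ≈ 277.78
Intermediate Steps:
g(y, r) = 8 + r
F(V) = -⅓ (F(V) = -3*⅑ = -⅓)
(g(11, 9) + F(-1))² = ((8 + 9) - ⅓)² = (17 - ⅓)² = (50/3)² = 2500/9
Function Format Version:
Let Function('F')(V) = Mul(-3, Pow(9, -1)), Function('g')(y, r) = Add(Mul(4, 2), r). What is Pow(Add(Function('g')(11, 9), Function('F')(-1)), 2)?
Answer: Rational(2500, 9) ≈ 277.78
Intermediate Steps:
Function('g')(y, r) = Add(8, r)
Function('F')(V) = Rational(-1, 3) (Function('F')(V) = Mul(-3, Rational(1, 9)) = Rational(-1, 3))
Pow(Add(Function('g')(11, 9), Function('F')(-1)), 2) = Pow(Add(Add(8, 9), Rational(-1, 3)), 2) = Pow(Add(17, Rational(-1, 3)), 2) = Pow(Rational(50, 3), 2) = Rational(2500, 9)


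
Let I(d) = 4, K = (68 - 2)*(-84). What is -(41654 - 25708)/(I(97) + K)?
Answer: 7973/2770 ≈ 2.8783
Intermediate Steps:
K = -5544 (K = 66*(-84) = -5544)
-(41654 - 25708)/(I(97) + K) = -(41654 - 25708)/(4 - 5544) = -15946/(-5540) = -15946*(-1)/5540 = -1*(-7973/2770) = 7973/2770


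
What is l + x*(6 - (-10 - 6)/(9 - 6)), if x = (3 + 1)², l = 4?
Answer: 556/3 ≈ 185.33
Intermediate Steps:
x = 16 (x = 4² = 16)
l + x*(6 - (-10 - 6)/(9 - 6)) = 4 + 16*(6 - (-10 - 6)/(9 - 6)) = 4 + 16*(6 - (-16)/3) = 4 + 16*(6 - 1*(-16/3)) = 4 + 16*(6 + 16/3) = 4 + 16*(34/3) = 4 + 544/3 = 556/3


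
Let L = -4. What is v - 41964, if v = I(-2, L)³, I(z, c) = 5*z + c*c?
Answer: -41748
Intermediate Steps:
I(z, c) = c² + 5*z (I(z, c) = 5*z + c² = c² + 5*z)
v = 216 (v = ((-4)² + 5*(-2))³ = (16 - 10)³ = 6³ = 216)
v - 41964 = 216 - 41964 = -41748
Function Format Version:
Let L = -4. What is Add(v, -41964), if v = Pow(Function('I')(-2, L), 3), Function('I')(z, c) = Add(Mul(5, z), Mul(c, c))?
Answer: -41748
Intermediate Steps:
Function('I')(z, c) = Add(Pow(c, 2), Mul(5, z)) (Function('I')(z, c) = Add(Mul(5, z), Pow(c, 2)) = Add(Pow(c, 2), Mul(5, z)))
v = 216 (v = Pow(Add(Pow(-4, 2), Mul(5, -2)), 3) = Pow(Add(16, -10), 3) = Pow(6, 3) = 216)
Add(v, -41964) = Add(216, -41964) = -41748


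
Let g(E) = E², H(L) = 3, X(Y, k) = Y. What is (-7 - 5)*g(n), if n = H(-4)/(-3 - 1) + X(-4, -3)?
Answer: -1083/4 ≈ -270.75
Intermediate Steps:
n = -19/4 (n = 3/(-3 - 1) - 4 = 3/(-4) - 4 = 3*(-¼) - 4 = -¾ - 4 = -19/4 ≈ -4.7500)
(-7 - 5)*g(n) = (-7 - 5)*(-19/4)² = -12*361/16 = -1083/4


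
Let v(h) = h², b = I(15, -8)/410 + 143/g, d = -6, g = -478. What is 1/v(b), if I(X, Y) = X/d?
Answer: 1536326416/143161225 ≈ 10.731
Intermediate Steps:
I(X, Y) = -X/6 (I(X, Y) = X/(-6) = X*(-⅙) = -X/6)
b = -11965/39196 (b = -⅙*15/410 + 143/(-478) = -5/2*1/410 + 143*(-1/478) = -1/164 - 143/478 = -11965/39196 ≈ -0.30526)
1/v(b) = 1/((-11965/39196)²) = 1/(143161225/1536326416) = 1536326416/143161225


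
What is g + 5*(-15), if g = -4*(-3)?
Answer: -63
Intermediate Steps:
g = 12
g + 5*(-15) = 12 + 5*(-15) = 12 - 75 = -63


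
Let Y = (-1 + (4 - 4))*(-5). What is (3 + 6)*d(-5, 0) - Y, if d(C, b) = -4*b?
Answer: -5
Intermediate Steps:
Y = 5 (Y = (-1 + 0)*(-5) = -1*(-5) = 5)
(3 + 6)*d(-5, 0) - Y = (3 + 6)*(-4*0) - 1*5 = 9*0 - 5 = 0 - 5 = -5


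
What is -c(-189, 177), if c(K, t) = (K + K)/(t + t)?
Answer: 63/59 ≈ 1.0678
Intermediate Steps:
c(K, t) = K/t (c(K, t) = (2*K)/((2*t)) = (2*K)*(1/(2*t)) = K/t)
-c(-189, 177) = -(-189)/177 = -1*(-63/59) = 63/59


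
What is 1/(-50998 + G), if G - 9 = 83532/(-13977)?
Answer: -4659/237585595 ≈ -1.9610e-5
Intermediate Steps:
G = 14087/4659 (G = 9 + 83532/(-13977) = 9 + 83532*(-1/13977) = 9 - 27844/4659 = 14087/4659 ≈ 3.0236)
1/(-50998 + G) = 1/(-50998 + 14087/4659) = 1/(-237585595/4659) = -4659/237585595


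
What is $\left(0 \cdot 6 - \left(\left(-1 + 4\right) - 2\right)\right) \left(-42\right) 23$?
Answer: $966$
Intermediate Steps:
$\left(0 \cdot 6 - \left(\left(-1 + 4\right) - 2\right)\right) \left(-42\right) 23 = \left(0 - \left(3 - 2\right)\right) \left(-42\right) 23 = \left(0 - 1\right) \left(-42\right) 23 = \left(-1\right) \left(-42\right) 23 = 42 \cdot 23 = 966$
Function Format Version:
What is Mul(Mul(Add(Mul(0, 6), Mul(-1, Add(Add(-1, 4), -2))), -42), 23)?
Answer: 966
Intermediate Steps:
Mul(Mul(Add(Mul(0, 6), Mul(-1, Add(Add(-1, 4), -2))), -42), 23) = Mul(Mul(Add(0, Mul(-1, Add(3, -2))), -42), 23) = Mul(Mul(Add(0, Mul(-1, 1)), -42), 23) = Mul(Mul(Add(0, -1), -42), 23) = Mul(Mul(-1, -42), 23) = Mul(42, 23) = 966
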